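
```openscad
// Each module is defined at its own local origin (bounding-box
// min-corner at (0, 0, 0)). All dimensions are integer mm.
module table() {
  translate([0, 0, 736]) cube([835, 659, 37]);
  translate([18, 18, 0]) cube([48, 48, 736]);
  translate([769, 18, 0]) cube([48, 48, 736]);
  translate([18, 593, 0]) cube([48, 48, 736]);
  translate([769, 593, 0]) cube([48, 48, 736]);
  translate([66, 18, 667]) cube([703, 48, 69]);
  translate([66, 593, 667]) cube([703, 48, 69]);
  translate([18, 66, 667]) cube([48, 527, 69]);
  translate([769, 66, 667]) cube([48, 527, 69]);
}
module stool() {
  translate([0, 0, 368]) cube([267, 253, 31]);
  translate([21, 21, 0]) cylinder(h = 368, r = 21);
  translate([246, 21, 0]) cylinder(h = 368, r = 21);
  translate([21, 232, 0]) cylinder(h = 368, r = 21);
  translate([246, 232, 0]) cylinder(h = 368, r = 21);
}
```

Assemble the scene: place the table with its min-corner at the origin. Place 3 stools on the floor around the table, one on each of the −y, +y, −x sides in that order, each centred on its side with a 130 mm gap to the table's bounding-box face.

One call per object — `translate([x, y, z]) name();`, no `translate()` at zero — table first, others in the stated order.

table();
translate([284, -383, 0]) stool();
translate([284, 789, 0]) stool();
translate([-397, 203, 0]) stool();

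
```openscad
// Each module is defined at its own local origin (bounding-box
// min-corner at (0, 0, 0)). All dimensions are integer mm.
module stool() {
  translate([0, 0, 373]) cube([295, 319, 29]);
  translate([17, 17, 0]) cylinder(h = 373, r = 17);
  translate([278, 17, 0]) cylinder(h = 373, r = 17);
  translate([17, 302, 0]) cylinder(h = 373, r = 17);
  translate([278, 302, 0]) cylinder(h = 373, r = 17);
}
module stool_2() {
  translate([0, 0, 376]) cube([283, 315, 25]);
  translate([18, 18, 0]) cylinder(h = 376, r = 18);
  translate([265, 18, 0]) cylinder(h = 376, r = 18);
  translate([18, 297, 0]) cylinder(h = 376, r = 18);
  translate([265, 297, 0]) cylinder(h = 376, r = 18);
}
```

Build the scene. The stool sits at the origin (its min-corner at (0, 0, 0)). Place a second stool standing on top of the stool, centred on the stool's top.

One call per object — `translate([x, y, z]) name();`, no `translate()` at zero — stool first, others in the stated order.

stool();
translate([6, 2, 402]) stool_2();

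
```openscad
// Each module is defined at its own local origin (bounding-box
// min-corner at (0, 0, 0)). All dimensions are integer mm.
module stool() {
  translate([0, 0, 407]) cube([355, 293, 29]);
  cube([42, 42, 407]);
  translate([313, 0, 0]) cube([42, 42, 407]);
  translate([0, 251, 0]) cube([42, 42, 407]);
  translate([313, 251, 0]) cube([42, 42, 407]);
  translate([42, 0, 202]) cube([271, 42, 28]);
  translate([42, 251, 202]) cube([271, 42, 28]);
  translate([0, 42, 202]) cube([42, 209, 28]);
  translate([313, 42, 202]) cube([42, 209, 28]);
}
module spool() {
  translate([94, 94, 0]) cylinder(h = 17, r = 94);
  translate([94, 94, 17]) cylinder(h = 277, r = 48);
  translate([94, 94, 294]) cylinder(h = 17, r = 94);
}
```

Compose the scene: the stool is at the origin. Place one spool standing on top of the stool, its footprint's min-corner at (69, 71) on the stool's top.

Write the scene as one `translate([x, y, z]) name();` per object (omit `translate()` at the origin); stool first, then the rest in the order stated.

stool();
translate([69, 71, 436]) spool();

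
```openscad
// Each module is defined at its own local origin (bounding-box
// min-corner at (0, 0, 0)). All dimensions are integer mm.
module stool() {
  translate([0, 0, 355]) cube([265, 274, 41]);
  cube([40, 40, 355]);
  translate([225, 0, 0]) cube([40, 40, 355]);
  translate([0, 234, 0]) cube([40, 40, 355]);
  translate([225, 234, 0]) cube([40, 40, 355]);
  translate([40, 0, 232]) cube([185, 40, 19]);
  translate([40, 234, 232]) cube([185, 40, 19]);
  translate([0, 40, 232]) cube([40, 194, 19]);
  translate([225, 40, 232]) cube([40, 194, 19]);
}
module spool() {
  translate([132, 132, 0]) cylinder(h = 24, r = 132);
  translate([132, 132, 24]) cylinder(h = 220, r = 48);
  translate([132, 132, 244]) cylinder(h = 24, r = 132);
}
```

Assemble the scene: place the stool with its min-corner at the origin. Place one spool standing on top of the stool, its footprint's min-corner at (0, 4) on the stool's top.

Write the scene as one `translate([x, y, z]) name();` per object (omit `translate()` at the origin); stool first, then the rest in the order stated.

stool();
translate([0, 4, 396]) spool();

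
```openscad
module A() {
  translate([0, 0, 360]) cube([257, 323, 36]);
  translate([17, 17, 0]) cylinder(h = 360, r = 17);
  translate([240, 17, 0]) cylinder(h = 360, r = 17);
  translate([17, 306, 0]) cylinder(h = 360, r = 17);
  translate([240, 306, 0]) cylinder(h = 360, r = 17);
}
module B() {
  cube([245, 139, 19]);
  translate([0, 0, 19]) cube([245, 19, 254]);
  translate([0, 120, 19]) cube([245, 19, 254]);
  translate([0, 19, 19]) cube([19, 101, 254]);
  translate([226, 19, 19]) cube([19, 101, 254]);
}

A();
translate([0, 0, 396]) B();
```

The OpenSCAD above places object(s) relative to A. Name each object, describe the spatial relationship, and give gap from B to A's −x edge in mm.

The open box's min-x is at 0; the stool's min-x is 0; gap = 0 mm.

A is a stool. B is an open box. The open box is on top of the stool. The gap from the open box to the stool's −x edge is 0 mm.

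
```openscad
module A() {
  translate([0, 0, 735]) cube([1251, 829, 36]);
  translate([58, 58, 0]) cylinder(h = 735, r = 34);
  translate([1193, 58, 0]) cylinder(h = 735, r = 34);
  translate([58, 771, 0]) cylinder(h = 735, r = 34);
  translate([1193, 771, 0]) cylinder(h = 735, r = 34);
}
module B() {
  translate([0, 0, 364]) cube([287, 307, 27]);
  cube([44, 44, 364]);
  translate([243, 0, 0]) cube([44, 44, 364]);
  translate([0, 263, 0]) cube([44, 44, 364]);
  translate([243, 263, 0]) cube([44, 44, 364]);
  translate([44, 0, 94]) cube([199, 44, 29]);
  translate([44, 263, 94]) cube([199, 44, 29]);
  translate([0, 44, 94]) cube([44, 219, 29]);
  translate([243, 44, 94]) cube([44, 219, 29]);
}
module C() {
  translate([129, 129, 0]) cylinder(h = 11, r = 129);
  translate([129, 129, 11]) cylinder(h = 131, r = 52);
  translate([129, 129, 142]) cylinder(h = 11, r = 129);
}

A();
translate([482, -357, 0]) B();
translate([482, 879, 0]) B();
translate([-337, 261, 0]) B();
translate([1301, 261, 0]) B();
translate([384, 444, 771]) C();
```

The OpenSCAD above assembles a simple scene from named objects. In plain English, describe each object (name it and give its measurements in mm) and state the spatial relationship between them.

A is a table with a 1251×829 mm rectangular top, 36 mm thick, top surface at z = 771 mm, supported by four round legs of 68 mm diameter, each leg's bounding box inset 24 mm from the nearest pair of top edges, running from the floor.

B is a four-legged stool. The seat is a 287×307×27 mm slab whose top surface is at z = 391 mm; four square legs, each 44×44 mm in cross-section, run from the floor (z = 0) to the underside of the seat, each flush with a corner of the seat. Four stretchers, 44 mm wide and 29 mm tall, connect adjacent legs with their undersides at z = 94 mm, each running between the inner faces of the legs it joins and aligned with the legs' outer faces on the other axis.

C is a spool: two coaxial disc flanges of radius 129 mm and thickness 11 mm, joined by a core cylinder of radius 52 mm and height 131 mm. The lower flange rests on z = 0 and the three cylinders share a vertical axis.

Four stools sit around the table at the −y, +y, −x, +x sides. The spool is on top of the table.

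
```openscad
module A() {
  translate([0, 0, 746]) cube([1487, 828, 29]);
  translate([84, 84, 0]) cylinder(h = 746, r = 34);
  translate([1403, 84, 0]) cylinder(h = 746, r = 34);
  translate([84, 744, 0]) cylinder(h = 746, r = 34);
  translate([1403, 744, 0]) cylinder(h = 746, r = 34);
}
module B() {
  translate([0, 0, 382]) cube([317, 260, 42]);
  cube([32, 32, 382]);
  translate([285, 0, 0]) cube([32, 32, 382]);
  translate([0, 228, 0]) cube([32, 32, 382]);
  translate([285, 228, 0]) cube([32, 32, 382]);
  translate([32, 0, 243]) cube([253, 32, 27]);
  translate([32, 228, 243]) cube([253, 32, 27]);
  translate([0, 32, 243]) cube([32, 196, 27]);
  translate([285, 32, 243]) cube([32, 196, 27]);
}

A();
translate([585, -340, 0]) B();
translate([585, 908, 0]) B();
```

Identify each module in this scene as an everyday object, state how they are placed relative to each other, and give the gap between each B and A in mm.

Each stool's nearest face is 80 mm from the table's bounding box.

A is a table. B is a stool. Two stools sit around the table at the −y, +y sides. The gap between each stool and the table is 80 mm.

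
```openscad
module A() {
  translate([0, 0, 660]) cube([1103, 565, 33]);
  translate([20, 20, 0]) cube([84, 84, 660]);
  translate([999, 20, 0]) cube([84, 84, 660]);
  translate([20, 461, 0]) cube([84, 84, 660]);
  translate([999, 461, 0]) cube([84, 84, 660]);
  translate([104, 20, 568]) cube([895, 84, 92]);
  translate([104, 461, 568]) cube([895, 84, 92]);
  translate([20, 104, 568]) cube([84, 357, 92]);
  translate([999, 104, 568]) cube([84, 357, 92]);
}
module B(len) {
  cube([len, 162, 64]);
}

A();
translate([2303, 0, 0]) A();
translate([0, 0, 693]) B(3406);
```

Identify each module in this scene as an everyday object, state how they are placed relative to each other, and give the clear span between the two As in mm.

A is a table. B is a beam. A beam spans the tops of two tables. The clear span between the two tables is 1200 mm.

Second table starts at x = 2303; first ends at x = 1103; clear span = 2303 − 1103 = 1200 mm.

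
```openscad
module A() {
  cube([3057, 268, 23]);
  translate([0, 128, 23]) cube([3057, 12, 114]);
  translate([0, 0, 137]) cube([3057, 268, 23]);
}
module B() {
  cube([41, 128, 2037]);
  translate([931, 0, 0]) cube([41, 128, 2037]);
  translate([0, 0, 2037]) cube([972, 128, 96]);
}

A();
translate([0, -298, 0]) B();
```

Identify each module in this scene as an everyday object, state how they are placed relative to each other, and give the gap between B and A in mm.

The door frame's nearest face is 170 mm from the I-beam's −y face.

A is an I-beam. B is a door frame. The door frame is on the floor beside the I-beam on its −y side. The gap between the door frame and the I-beam is 170 mm.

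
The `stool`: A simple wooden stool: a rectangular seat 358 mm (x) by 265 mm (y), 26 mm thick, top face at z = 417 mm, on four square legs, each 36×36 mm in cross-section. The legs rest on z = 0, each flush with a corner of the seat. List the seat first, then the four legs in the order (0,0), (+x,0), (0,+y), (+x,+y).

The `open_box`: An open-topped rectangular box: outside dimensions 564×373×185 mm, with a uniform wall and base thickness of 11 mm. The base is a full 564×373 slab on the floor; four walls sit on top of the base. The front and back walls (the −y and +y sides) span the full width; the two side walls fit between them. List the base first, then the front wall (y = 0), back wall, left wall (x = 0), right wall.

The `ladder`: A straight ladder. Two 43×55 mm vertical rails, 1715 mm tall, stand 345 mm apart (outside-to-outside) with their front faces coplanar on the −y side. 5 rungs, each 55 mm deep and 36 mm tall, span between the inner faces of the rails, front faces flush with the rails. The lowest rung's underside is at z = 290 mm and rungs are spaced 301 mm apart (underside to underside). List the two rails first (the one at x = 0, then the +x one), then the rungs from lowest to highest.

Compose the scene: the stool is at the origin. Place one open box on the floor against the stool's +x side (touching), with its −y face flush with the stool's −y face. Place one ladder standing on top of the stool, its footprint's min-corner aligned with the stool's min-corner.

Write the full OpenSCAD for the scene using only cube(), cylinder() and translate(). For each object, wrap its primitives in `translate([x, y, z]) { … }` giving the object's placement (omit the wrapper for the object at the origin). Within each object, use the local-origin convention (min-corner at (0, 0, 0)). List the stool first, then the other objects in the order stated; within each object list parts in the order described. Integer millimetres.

translate([0, 0, 391]) cube([358, 265, 26]);
cube([36, 36, 391]);
translate([322, 0, 0]) cube([36, 36, 391]);
translate([0, 229, 0]) cube([36, 36, 391]);
translate([322, 229, 0]) cube([36, 36, 391]);
translate([358, 0, 0]) {
  cube([564, 373, 11]);
  translate([0, 0, 11]) cube([564, 11, 174]);
  translate([0, 362, 11]) cube([564, 11, 174]);
  translate([0, 11, 11]) cube([11, 351, 174]);
  translate([553, 11, 11]) cube([11, 351, 174]);
}
translate([0, 0, 417]) {
  cube([43, 55, 1715]);
  translate([302, 0, 0]) cube([43, 55, 1715]);
  translate([43, 0, 290]) cube([259, 55, 36]);
  translate([43, 0, 591]) cube([259, 55, 36]);
  translate([43, 0, 892]) cube([259, 55, 36]);
  translate([43, 0, 1193]) cube([259, 55, 36]);
  translate([43, 0, 1494]) cube([259, 55, 36]);
}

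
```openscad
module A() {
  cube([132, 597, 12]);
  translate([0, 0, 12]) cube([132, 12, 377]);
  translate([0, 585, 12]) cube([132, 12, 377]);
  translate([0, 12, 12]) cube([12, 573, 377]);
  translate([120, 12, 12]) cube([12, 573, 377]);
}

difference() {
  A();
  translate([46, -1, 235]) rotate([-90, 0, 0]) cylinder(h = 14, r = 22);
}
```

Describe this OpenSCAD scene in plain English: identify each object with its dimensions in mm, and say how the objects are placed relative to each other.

A is an open storage box with external size 132×597×389 mm and wall thickness 12 mm (the base is also 12 mm thick). The base covers the whole footprint; the four walls stand on the base, with the y-facing walls full-width and the x-facing walls fitting between their inner faces.

The open box has a circular hole of radius 22 mm through its front wall, centred at (x = 46, z = 235).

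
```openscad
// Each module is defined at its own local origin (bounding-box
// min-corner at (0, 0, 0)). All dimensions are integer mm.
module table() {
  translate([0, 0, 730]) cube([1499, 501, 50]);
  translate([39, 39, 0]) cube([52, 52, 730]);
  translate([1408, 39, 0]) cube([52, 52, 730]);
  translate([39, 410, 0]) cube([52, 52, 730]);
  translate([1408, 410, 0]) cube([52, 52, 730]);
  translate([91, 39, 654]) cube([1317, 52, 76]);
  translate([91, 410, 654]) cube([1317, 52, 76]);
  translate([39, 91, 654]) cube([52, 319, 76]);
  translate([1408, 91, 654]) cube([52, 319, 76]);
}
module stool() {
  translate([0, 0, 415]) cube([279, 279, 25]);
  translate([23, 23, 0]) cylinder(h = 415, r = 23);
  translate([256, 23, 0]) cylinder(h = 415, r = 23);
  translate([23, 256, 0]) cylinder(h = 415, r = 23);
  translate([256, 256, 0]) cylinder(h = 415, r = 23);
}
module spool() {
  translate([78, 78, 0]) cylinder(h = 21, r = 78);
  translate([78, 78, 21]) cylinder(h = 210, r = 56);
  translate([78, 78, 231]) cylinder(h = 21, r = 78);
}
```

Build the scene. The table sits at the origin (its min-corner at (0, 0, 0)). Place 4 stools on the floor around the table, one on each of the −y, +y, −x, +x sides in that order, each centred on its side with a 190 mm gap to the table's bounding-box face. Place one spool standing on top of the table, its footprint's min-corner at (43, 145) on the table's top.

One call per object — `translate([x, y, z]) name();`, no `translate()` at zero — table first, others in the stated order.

table();
translate([610, -469, 0]) stool();
translate([610, 691, 0]) stool();
translate([-469, 111, 0]) stool();
translate([1689, 111, 0]) stool();
translate([43, 145, 780]) spool();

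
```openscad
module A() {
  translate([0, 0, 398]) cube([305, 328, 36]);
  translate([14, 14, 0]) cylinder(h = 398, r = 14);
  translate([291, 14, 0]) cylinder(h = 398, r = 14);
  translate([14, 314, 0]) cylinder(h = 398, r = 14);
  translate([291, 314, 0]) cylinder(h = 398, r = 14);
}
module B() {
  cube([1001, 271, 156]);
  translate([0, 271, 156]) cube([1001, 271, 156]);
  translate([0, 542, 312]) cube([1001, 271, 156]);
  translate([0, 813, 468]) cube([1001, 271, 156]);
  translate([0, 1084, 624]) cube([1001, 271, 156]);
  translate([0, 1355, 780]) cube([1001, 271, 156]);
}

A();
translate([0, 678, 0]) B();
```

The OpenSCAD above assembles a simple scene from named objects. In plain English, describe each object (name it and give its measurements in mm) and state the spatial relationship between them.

A is a simple wooden stool: a rectangular seat 305 mm (x) by 328 mm (y), 36 mm thick, top face at z = 434 mm, on four round legs, each 28 mm in diameter. The legs rest on z = 0, each leg's axis is inset half a diameter from the nearest pair of seat edges (so the leg's bounding box is flush with the corner).

B is a straight staircase of 6 solid steps. Each step is 1001 mm wide (x), 271 mm deep (y, the going) and 156 mm tall (the rise). The first step rests on the floor; each subsequent step sits one going further in +y and one rise higher in +z, directly behind and above the previous step with no overlap.

The staircase is on the floor beside the stool on its +y side.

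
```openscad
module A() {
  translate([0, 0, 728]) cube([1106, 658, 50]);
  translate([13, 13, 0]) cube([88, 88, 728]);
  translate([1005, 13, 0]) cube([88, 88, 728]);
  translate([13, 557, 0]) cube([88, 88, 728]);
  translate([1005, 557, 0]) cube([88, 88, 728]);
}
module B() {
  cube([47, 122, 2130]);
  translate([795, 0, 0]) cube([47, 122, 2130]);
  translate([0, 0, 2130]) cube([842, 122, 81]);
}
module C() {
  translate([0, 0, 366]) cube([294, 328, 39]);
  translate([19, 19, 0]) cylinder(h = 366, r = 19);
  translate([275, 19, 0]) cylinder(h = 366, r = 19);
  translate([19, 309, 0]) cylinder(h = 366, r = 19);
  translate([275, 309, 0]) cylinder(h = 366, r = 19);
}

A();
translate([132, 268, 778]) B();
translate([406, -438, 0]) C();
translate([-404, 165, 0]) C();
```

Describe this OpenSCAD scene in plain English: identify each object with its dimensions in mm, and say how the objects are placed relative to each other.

A is a rectangular dining table. The top is 1106×658×50 mm with its upper surface at z = 778 mm. It stands on four 88×88 mm square legs, each inset 13 mm from the nearest pair of top edges, running from the floor to the underside of the top.

B is a rectangular door frame: two vertical jambs of 47×122 mm section, 2130 mm tall, with a clear opening 748 mm wide between their inner faces. A header 81 mm tall and 122 mm deep lies on top of the jambs and spans the full outside width.

C is a four-legged stool. The seat is 294×328 mm, 39 mm thick, top at z = 405 mm. It stands on four round legs, each 38 mm in diameter, from z = 0 to the seat underside, each leg's axis is inset half a diameter from the nearest pair of seat edges (so the leg's bounding box is flush with the corner).

The door frame is on top of the table, centred. Two stools sit around the table at the −y, −x sides.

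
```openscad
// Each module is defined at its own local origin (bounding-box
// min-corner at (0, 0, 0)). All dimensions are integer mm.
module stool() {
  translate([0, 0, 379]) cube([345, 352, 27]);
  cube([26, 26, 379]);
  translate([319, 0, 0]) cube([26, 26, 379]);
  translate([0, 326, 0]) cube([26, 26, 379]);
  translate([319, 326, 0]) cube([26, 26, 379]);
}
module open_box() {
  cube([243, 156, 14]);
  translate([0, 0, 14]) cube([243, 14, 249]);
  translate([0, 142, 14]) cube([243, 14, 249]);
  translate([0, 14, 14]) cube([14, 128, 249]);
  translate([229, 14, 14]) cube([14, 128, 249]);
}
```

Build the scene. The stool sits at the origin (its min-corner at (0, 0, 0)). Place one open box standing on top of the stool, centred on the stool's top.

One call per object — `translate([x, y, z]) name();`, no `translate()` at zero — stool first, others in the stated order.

stool();
translate([51, 98, 406]) open_box();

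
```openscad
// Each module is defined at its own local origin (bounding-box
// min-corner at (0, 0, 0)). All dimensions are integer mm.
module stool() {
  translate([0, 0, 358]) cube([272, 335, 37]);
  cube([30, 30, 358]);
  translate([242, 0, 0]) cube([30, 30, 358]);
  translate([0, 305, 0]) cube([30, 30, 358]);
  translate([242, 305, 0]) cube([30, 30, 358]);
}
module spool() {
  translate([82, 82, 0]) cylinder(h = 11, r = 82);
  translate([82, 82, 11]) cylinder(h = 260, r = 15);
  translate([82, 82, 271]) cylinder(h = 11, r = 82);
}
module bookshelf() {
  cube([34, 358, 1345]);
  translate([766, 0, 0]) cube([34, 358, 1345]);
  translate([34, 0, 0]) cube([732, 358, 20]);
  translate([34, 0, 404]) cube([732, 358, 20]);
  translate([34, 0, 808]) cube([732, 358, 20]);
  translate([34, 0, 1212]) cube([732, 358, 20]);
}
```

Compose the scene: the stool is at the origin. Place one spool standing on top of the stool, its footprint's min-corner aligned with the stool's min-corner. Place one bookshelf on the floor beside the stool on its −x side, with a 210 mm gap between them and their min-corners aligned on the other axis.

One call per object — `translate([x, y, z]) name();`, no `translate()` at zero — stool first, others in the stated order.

stool();
translate([0, 0, 395]) spool();
translate([-1010, 0, 0]) bookshelf();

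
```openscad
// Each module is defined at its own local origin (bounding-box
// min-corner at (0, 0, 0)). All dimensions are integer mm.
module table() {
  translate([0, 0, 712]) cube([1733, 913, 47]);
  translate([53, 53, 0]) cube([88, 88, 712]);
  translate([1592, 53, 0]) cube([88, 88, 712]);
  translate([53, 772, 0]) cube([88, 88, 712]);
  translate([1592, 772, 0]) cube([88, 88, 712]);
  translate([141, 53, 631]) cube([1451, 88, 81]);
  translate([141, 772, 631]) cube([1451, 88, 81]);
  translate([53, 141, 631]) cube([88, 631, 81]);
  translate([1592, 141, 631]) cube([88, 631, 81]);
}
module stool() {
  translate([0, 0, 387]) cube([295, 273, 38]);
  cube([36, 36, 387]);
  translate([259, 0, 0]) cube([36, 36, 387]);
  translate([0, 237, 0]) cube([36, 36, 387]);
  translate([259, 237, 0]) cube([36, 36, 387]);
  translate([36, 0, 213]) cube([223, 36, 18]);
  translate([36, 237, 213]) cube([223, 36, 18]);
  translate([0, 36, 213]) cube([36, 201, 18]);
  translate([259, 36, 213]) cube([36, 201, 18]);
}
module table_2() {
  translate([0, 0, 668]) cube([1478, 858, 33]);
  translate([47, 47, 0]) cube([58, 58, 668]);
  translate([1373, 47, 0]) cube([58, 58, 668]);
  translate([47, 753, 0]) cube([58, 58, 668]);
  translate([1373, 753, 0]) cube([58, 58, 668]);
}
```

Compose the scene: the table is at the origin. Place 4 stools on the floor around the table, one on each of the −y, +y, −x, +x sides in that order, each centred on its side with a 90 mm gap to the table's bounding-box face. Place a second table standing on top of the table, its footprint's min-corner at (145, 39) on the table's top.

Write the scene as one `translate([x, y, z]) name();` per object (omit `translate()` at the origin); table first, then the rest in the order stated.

table();
translate([719, -363, 0]) stool();
translate([719, 1003, 0]) stool();
translate([-385, 320, 0]) stool();
translate([1823, 320, 0]) stool();
translate([145, 39, 759]) table_2();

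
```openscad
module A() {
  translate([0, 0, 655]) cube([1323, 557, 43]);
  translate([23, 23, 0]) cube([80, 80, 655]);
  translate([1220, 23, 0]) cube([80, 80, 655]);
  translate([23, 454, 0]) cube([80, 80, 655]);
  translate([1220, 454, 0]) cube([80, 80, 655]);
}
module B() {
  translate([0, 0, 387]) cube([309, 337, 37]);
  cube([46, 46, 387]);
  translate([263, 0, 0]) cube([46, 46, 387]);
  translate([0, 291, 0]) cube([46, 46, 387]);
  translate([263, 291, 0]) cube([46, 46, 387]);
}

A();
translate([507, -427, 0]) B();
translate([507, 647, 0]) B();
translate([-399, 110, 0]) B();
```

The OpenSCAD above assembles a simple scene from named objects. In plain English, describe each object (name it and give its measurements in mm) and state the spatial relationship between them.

A is a table with a 1323×557 mm rectangular top, 43 mm thick, top surface at z = 698 mm, supported by four 80×80 mm square legs, each inset 23 mm from the nearest pair of top edges, running from the floor.

B is a simple wooden stool: a rectangular seat 309 mm (x) by 337 mm (y), 37 mm thick, top face at z = 424 mm, on four square legs, each 46×46 mm in cross-section. The legs rest on z = 0, each flush with a corner of the seat.

Three stools sit around the table at the −y, +y, −x sides.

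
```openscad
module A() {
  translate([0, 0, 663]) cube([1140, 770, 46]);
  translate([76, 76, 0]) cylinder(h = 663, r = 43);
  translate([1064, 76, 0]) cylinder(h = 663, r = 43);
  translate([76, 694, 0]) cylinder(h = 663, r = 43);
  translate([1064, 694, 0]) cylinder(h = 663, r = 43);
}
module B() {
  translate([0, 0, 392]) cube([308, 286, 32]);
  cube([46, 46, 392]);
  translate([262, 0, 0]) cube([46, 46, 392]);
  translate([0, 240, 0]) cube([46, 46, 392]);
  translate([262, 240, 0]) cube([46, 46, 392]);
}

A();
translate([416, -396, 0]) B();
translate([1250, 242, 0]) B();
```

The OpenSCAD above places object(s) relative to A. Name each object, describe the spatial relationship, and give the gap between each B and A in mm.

A is a table. B is a stool. Two stools sit around the table at the −y, +x sides. The gap between each stool and the table is 110 mm.

Each stool's nearest face is 110 mm from the table's bounding box.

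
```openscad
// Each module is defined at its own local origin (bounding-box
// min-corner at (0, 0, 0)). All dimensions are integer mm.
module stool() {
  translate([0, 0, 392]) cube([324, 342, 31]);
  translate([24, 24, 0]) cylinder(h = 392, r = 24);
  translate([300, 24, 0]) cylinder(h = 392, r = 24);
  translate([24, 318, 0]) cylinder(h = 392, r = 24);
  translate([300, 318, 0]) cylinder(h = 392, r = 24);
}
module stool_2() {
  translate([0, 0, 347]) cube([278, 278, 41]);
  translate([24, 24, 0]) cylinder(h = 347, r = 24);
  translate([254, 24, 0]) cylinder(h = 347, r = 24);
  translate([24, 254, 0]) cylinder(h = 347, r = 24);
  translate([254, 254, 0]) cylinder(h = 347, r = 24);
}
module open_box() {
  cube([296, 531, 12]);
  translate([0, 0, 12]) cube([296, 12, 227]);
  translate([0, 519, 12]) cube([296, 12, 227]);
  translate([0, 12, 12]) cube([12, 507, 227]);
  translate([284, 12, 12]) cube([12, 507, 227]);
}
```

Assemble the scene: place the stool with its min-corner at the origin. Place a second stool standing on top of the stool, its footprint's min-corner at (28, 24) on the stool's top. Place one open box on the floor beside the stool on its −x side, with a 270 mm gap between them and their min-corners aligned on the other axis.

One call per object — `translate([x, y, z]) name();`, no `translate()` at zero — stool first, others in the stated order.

stool();
translate([28, 24, 423]) stool_2();
translate([-566, 0, 0]) open_box();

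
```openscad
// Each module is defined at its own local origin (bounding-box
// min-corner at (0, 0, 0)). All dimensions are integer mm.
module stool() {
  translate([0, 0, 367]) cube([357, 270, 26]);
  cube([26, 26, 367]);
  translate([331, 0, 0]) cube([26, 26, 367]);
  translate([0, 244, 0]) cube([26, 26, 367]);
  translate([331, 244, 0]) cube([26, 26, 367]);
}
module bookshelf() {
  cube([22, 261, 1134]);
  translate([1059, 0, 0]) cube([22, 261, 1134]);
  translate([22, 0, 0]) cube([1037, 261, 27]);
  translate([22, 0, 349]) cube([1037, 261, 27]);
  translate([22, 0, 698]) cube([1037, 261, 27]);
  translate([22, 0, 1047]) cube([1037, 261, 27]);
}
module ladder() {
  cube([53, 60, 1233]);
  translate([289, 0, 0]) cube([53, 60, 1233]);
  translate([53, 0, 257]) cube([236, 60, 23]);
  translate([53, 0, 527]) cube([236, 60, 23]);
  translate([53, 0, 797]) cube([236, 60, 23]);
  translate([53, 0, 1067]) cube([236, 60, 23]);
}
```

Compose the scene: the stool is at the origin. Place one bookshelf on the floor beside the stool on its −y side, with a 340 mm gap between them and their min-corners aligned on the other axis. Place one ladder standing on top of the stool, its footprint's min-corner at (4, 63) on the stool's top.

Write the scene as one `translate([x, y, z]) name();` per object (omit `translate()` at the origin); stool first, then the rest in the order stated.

stool();
translate([0, -601, 0]) bookshelf();
translate([4, 63, 393]) ladder();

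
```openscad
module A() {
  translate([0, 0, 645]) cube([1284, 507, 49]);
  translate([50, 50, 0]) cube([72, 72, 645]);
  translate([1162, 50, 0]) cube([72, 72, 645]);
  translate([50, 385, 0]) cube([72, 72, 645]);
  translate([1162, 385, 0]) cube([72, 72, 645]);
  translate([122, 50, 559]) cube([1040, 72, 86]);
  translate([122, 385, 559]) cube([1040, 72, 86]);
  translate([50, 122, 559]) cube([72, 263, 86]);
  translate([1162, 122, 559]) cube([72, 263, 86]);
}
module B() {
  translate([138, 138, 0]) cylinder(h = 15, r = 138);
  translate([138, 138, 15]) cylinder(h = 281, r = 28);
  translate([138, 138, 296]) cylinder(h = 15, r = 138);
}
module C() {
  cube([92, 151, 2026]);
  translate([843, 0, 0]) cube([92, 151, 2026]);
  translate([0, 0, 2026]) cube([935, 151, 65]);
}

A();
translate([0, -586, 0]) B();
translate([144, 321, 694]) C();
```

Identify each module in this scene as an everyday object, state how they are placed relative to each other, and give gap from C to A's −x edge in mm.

A is a table. B is a spool. C is a door frame. The spool is on the floor beside the table on its −y side. The door frame is on top of the table. The gap from the door frame to the table's −x edge is 144 mm.

The door frame's min-x is at 144; the table's min-x is 0; gap = 144 mm.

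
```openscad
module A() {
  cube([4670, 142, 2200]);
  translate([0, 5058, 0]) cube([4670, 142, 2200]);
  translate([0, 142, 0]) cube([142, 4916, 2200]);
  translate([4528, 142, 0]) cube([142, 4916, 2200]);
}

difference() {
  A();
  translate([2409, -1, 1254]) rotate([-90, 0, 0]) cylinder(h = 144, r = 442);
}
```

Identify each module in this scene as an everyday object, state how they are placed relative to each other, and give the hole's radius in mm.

A is a house frame. The house frame has a circular hole through its front wall. The hole's radius is 442 mm.

The subtracted cylinder has r = 442 mm.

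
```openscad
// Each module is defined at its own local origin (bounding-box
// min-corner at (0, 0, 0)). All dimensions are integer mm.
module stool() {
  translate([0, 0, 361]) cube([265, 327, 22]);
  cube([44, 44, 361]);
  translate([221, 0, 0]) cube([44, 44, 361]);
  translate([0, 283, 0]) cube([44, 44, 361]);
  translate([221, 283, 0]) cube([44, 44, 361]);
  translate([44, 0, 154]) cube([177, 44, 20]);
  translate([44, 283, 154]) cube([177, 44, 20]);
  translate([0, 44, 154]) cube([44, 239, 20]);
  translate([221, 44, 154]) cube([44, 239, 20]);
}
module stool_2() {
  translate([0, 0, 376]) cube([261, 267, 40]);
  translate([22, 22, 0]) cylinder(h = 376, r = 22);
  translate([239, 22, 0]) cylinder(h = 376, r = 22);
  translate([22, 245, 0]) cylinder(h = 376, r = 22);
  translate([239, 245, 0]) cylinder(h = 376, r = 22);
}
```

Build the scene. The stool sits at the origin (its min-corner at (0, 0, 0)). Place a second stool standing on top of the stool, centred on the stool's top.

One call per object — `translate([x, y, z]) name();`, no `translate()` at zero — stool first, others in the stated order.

stool();
translate([2, 30, 383]) stool_2();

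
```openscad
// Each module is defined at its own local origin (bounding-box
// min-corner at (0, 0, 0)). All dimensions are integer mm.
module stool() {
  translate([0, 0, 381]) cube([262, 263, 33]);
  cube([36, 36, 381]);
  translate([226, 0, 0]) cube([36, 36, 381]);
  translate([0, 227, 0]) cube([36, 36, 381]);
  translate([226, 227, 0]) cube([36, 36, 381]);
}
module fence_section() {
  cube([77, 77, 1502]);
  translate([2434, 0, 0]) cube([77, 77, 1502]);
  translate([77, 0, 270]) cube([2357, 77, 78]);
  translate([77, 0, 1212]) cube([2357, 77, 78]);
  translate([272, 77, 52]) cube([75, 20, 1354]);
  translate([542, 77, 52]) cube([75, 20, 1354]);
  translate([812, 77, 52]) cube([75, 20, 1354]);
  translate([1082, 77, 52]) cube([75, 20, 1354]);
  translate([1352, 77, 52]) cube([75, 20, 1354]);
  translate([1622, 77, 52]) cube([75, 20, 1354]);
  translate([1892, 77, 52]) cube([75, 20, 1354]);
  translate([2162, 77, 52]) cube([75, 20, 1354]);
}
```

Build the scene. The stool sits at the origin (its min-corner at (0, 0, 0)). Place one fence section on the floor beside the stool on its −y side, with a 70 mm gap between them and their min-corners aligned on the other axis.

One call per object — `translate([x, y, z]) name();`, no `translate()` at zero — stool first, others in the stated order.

stool();
translate([0, -167, 0]) fence_section();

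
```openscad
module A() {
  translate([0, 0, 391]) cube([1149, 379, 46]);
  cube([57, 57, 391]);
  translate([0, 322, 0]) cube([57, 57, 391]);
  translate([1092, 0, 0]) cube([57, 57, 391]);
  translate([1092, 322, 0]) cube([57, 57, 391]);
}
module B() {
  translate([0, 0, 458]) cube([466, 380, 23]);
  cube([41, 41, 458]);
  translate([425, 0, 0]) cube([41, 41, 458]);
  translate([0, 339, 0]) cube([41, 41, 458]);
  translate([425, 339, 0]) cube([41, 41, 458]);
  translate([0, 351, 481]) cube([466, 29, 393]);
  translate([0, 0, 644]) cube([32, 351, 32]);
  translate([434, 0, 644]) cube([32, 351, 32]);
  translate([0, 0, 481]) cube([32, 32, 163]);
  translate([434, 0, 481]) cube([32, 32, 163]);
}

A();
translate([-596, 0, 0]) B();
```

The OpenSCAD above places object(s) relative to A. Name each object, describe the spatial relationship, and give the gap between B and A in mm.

The chair's nearest face is 130 mm from the bench's −x face.

A is a bench. B is a chair. The chair is on the floor beside the bench on its −x side. The gap between the chair and the bench is 130 mm.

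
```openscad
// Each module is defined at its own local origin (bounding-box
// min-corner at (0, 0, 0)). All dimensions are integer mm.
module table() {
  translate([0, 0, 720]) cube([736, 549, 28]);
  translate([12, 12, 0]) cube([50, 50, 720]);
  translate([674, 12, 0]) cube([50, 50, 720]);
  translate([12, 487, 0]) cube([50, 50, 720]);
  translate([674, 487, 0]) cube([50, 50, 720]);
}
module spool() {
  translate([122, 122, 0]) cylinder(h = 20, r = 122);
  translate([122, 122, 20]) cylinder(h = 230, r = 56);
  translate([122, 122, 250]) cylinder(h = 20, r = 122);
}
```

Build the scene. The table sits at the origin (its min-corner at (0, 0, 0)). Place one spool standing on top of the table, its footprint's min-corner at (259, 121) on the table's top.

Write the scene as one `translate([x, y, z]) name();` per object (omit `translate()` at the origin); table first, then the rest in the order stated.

table();
translate([259, 121, 748]) spool();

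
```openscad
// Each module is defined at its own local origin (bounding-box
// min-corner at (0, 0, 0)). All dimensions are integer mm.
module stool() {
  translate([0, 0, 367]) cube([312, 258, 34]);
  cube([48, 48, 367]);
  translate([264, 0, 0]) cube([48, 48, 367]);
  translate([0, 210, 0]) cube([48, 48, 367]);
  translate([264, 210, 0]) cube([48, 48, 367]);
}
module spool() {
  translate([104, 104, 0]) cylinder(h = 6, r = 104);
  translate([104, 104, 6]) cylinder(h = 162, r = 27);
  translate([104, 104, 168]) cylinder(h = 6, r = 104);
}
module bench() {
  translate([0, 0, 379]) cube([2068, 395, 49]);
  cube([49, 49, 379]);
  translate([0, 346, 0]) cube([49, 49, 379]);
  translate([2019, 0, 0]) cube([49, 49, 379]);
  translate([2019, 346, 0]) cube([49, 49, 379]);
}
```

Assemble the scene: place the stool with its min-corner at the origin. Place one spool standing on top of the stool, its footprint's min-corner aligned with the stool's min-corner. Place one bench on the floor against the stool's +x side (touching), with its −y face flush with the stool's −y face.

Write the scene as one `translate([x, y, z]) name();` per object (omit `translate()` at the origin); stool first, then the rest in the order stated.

stool();
translate([0, 0, 401]) spool();
translate([312, 0, 0]) bench();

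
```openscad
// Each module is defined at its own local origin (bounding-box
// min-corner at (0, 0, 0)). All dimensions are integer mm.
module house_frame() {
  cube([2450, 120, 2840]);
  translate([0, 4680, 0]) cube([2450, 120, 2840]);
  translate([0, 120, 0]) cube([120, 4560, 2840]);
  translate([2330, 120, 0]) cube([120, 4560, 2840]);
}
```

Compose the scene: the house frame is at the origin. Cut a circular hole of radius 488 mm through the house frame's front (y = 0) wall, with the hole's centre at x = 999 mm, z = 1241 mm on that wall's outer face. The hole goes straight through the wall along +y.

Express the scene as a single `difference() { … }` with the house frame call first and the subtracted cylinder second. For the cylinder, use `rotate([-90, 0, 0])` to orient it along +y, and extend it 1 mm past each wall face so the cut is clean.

difference() {
  house_frame();
  translate([999, -1, 1241]) rotate([-90, 0, 0]) cylinder(h = 122, r = 488);
}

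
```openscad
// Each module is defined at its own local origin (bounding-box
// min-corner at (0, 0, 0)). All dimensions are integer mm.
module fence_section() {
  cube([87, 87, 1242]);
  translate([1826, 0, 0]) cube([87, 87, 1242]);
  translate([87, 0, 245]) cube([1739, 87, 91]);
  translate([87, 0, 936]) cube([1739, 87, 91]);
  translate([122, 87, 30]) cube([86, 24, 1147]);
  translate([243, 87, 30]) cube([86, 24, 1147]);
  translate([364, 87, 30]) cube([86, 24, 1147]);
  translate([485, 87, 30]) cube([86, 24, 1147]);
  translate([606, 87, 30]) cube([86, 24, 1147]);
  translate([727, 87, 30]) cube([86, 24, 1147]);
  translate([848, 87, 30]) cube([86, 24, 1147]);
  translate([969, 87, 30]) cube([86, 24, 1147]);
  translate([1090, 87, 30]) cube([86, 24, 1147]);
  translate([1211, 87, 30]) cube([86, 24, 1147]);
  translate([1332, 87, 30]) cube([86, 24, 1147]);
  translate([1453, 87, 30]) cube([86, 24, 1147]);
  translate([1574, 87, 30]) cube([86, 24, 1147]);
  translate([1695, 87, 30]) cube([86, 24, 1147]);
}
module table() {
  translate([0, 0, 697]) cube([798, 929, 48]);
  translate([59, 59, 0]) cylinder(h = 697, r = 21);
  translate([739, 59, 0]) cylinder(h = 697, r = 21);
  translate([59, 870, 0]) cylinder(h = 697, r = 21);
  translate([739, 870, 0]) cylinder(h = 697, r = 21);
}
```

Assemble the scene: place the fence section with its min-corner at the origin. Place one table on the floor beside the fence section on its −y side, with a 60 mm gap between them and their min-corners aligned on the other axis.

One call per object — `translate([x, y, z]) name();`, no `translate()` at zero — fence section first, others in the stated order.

fence_section();
translate([0, -989, 0]) table();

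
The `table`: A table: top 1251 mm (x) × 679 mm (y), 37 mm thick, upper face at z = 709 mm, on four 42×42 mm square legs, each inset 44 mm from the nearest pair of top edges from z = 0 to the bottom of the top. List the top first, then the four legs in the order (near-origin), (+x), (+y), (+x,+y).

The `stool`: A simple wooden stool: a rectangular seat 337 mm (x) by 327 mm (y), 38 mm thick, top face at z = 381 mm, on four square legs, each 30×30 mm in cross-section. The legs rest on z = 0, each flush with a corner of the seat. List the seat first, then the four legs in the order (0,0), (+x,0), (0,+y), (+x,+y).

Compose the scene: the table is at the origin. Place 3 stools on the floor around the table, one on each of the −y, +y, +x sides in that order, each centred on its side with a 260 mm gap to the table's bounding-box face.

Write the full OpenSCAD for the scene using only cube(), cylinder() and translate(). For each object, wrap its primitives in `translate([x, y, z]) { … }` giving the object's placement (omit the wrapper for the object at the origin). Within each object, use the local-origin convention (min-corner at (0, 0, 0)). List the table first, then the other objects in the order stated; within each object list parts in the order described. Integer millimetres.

translate([0, 0, 672]) cube([1251, 679, 37]);
translate([44, 44, 0]) cube([42, 42, 672]);
translate([1165, 44, 0]) cube([42, 42, 672]);
translate([44, 593, 0]) cube([42, 42, 672]);
translate([1165, 593, 0]) cube([42, 42, 672]);
translate([457, -587, 0]) {
  translate([0, 0, 343]) cube([337, 327, 38]);
  cube([30, 30, 343]);
  translate([307, 0, 0]) cube([30, 30, 343]);
  translate([0, 297, 0]) cube([30, 30, 343]);
  translate([307, 297, 0]) cube([30, 30, 343]);
}
translate([457, 939, 0]) {
  translate([0, 0, 343]) cube([337, 327, 38]);
  cube([30, 30, 343]);
  translate([307, 0, 0]) cube([30, 30, 343]);
  translate([0, 297, 0]) cube([30, 30, 343]);
  translate([307, 297, 0]) cube([30, 30, 343]);
}
translate([1511, 176, 0]) {
  translate([0, 0, 343]) cube([337, 327, 38]);
  cube([30, 30, 343]);
  translate([307, 0, 0]) cube([30, 30, 343]);
  translate([0, 297, 0]) cube([30, 30, 343]);
  translate([307, 297, 0]) cube([30, 30, 343]);
}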